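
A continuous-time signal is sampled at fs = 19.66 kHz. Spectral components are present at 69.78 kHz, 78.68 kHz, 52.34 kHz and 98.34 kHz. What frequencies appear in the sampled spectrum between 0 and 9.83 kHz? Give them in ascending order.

0.04 kHz, 6.64 kHz, 8.86 kHz

fs/2 = 9.83 kHz.
69.78 kHz mod fs = 10.8 kHz.
10.8 kHz > fs/2 = 9.83 kHz, folds to fs − 10.8 kHz = 8.86 kHz.
78.68 kHz mod fs = 0.04 kHz.
0.04 kHz ≤ fs/2 = 9.83 kHz, appears at 0.04 kHz.
52.34 kHz mod fs = 13.02 kHz.
13.02 kHz > fs/2 = 9.83 kHz, folds to fs − 13.02 kHz = 6.64 kHz.
98.34 kHz mod fs = 0.04 kHz.
0.04 kHz ≤ fs/2 = 9.83 kHz, appears at 0.04 kHz.
Distinct values: {0.04 kHz, 6.64 kHz, 8.86 kHz}.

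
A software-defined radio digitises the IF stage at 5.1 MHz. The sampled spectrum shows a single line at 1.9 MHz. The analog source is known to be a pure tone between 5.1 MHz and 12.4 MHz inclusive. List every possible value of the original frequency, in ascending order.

7 MHz, 8.3 MHz, 12.1 MHz

Frequencies that alias to 1.9 MHz are k·fs ± 1.9 MHz for integer k ≥ 0.
k=0: 1.9 MHz.
k=1: 3.2 MHz, 7 MHz.
k=2: 8.3 MHz, 12.1 MHz.
k=3: 13.4 MHz, 17.2 MHz.
Within [5.1 MHz, 12.4 MHz]: 7 MHz, 8.3 MHz, 12.1 MHz.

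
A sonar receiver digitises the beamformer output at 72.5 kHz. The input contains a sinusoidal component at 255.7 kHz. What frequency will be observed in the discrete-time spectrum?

34.3 kHz

255.7 kHz mod fs = 38.2 kHz.
38.2 kHz > fs/2 = 36.25 kHz, folds to fs − 38.2 kHz = 34.3 kHz.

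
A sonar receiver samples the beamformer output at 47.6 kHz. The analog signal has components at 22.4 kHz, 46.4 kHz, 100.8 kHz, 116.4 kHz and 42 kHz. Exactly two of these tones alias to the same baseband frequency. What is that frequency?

fs/2 = 23.8 kHz.
22.4 kHz ≤ fs/2 = 23.8 kHz, passes unchanged.
46.4 kHz > fs/2 = 23.8 kHz, folds to fs − 46.4 kHz = 1.2 kHz.
100.8 kHz mod fs = 5.6 kHz.
5.6 kHz ≤ fs/2 = 23.8 kHz, appears at 5.6 kHz.
116.4 kHz mod fs = 21.2 kHz.
21.2 kHz ≤ fs/2 = 23.8 kHz, appears at 21.2 kHz.
42 kHz > fs/2 = 23.8 kHz, folds to fs − 42 kHz = 5.6 kHz.
42 kHz and 100.8 kHz both map to 5.6 kHz.

5.6 kHz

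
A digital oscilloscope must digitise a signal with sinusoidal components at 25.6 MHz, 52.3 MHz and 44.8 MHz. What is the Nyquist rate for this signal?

Highest-frequency component: 52.3 MHz.
Nyquist rate = 2 × 52.3 MHz = 104.6 MHz.

104.6 MHz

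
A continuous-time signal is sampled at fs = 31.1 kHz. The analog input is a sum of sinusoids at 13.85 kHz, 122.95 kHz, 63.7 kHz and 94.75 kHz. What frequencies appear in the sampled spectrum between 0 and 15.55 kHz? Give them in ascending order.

fs/2 = 15.55 kHz.
13.85 kHz ≤ fs/2 = 15.55 kHz, passes unchanged.
122.95 kHz mod fs = 29.65 kHz.
29.65 kHz > fs/2 = 15.55 kHz, folds to fs − 29.65 kHz = 1.45 kHz.
63.7 kHz mod fs = 1.5 kHz.
1.5 kHz ≤ fs/2 = 15.55 kHz, appears at 1.5 kHz.
94.75 kHz mod fs = 1.45 kHz.
1.45 kHz ≤ fs/2 = 15.55 kHz, appears at 1.45 kHz.
Distinct values: {1.45 kHz, 1.5 kHz, 13.85 kHz}.

1.45 kHz, 1.5 kHz, 13.85 kHz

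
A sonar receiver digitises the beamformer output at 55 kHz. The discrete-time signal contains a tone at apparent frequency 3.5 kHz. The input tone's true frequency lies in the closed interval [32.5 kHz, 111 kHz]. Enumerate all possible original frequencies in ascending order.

51.5 kHz, 58.5 kHz, 106.5 kHz

Frequencies that alias to 3.5 kHz are k·fs ± 3.5 kHz for integer k ≥ 0.
k=0: 3.5 kHz.
k=1: 51.5 kHz, 58.5 kHz.
k=2: 106.5 kHz, 113.5 kHz.
k=3: 161.5 kHz, 168.5 kHz.
Within [32.5 kHz, 111 kHz]: 51.5 kHz, 58.5 kHz, 106.5 kHz.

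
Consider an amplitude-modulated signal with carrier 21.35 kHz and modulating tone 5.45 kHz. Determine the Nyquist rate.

AM sidebands sit at fc ± fm = 15.9 kHz and 26.8 kHz.
Highest-frequency component: 26.8 kHz.
Nyquist rate = 2 × 26.8 kHz = 53.6 kHz.

53.6 kHz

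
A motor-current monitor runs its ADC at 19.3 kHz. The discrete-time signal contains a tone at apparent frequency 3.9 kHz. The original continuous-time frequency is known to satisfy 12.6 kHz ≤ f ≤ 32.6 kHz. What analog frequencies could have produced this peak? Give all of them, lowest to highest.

15.4 kHz, 23.2 kHz

Frequencies that alias to 3.9 kHz are k·fs ± 3.9 kHz for integer k ≥ 0.
k=0: 3.9 kHz.
k=1: 15.4 kHz, 23.2 kHz.
k=2: 34.7 kHz, 42.5 kHz.
Within [12.6 kHz, 32.6 kHz]: 15.4 kHz, 23.2 kHz.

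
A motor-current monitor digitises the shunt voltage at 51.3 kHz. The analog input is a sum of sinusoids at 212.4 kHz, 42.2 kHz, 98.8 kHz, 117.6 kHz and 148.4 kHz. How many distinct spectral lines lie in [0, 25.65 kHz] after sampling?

5

fs/2 = 25.65 kHz.
212.4 kHz mod fs = 7.2 kHz.
7.2 kHz ≤ fs/2 = 25.65 kHz, appears at 7.2 kHz.
42.2 kHz > fs/2 = 25.65 kHz, folds to fs − 42.2 kHz = 9.1 kHz.
98.8 kHz mod fs = 47.5 kHz.
47.5 kHz > fs/2 = 25.65 kHz, folds to fs − 47.5 kHz = 3.8 kHz.
117.6 kHz mod fs = 15 kHz.
15 kHz ≤ fs/2 = 25.65 kHz, appears at 15 kHz.
148.4 kHz mod fs = 45.8 kHz.
45.8 kHz > fs/2 = 25.65 kHz, folds to fs − 45.8 kHz = 5.5 kHz.
Distinct values: {3.8 kHz, 5.5 kHz, 7.2 kHz, 9.1 kHz, 15 kHz} → 5.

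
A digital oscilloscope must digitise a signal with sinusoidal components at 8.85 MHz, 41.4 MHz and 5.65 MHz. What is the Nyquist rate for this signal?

Highest-frequency component: 41.4 MHz.
Nyquist rate = 2 × 41.4 MHz = 82.8 MHz.

82.8 MHz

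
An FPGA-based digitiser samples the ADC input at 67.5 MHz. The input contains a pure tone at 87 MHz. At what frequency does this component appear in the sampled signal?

87 MHz mod fs = 19.5 MHz.
19.5 MHz ≤ fs/2 = 33.75 MHz, appears at 19.5 MHz.

19.5 MHz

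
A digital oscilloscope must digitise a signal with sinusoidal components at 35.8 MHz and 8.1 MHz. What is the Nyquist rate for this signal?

71.6 MHz

Highest-frequency component: 35.8 MHz.
Nyquist rate = 2 × 35.8 MHz = 71.6 MHz.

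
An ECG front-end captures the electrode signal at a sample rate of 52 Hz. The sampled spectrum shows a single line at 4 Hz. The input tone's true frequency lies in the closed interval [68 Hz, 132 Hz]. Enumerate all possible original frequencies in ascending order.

100 Hz, 108 Hz

Frequencies that alias to 4 Hz are k·fs ± 4 Hz for integer k ≥ 0.
k=0: 4 Hz.
k=1: 48 Hz, 56 Hz.
k=2: 100 Hz, 108 Hz.
k=3: 152 Hz, 160 Hz.
Within [68 Hz, 132 Hz]: 100 Hz, 108 Hz.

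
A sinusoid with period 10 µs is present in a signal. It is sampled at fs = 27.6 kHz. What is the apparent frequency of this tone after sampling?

10.4 kHz

T = 10 µs → f = 1/T = 100 kHz.
100 kHz mod fs = 17.2 kHz.
17.2 kHz > fs/2 = 13.8 kHz, folds to fs − 17.2 kHz = 10.4 kHz.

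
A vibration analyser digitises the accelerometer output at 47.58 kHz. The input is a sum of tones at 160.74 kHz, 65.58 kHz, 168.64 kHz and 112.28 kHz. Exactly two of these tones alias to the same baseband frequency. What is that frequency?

18 kHz

fs/2 = 23.79 kHz.
160.74 kHz mod fs = 18 kHz.
18 kHz ≤ fs/2 = 23.79 kHz, appears at 18 kHz.
65.58 kHz mod fs = 18 kHz.
18 kHz ≤ fs/2 = 23.79 kHz, appears at 18 kHz.
168.64 kHz mod fs = 25.9 kHz.
25.9 kHz > fs/2 = 23.79 kHz, folds to fs − 25.9 kHz = 21.68 kHz.
112.28 kHz mod fs = 17.12 kHz.
17.12 kHz ≤ fs/2 = 23.79 kHz, appears at 17.12 kHz.
65.58 kHz and 160.74 kHz both map to 18 kHz.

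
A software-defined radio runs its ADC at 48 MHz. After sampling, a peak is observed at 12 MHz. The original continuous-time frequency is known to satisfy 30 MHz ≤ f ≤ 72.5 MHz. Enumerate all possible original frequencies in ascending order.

Frequencies that alias to 12 MHz are k·fs ± 12 MHz for integer k ≥ 0.
k=0: 12 MHz.
k=1: 36 MHz, 60 MHz.
k=2: 84 MHz, 108 MHz.
Within [30 MHz, 72.5 MHz]: 36 MHz, 60 MHz.

36 MHz, 60 MHz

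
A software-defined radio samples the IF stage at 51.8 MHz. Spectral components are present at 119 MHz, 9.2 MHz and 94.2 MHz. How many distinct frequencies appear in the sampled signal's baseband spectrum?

fs/2 = 25.9 MHz.
119 MHz mod fs = 15.4 MHz.
15.4 MHz ≤ fs/2 = 25.9 MHz, appears at 15.4 MHz.
9.2 MHz ≤ fs/2 = 25.9 MHz, passes unchanged.
94.2 MHz mod fs = 42.4 MHz.
42.4 MHz > fs/2 = 25.9 MHz, folds to fs − 42.4 MHz = 9.4 MHz.
Distinct values: {9.2 MHz, 9.4 MHz, 15.4 MHz} → 3.

3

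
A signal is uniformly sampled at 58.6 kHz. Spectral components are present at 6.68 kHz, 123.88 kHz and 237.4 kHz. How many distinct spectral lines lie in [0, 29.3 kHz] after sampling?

fs/2 = 29.3 kHz.
6.68 kHz ≤ fs/2 = 29.3 kHz, passes unchanged.
123.88 kHz mod fs = 6.68 kHz.
6.68 kHz ≤ fs/2 = 29.3 kHz, appears at 6.68 kHz.
237.4 kHz mod fs = 3 kHz.
3 kHz ≤ fs/2 = 29.3 kHz, appears at 3 kHz.
Distinct values: {3 kHz, 6.68 kHz} → 2.

2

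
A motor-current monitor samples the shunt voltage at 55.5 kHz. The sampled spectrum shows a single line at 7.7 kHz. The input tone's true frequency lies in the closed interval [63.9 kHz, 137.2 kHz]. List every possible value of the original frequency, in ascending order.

103.3 kHz, 118.7 kHz

Frequencies that alias to 7.7 kHz are k·fs ± 7.7 kHz for integer k ≥ 0.
k=0: 7.7 kHz.
k=1: 47.8 kHz, 63.2 kHz.
k=2: 103.3 kHz, 118.7 kHz.
k=3: 158.8 kHz, 174.2 kHz.
Within [63.9 kHz, 137.2 kHz]: 103.3 kHz, 118.7 kHz.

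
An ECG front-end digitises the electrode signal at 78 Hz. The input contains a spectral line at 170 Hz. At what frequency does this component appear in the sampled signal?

14 Hz

170 Hz mod fs = 14 Hz.
14 Hz ≤ fs/2 = 39 Hz, appears at 14 Hz.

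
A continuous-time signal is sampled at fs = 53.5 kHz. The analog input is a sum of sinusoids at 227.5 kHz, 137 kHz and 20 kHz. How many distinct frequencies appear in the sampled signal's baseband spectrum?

fs/2 = 26.75 kHz.
227.5 kHz mod fs = 13.5 kHz.
13.5 kHz ≤ fs/2 = 26.75 kHz, appears at 13.5 kHz.
137 kHz mod fs = 30 kHz.
30 kHz > fs/2 = 26.75 kHz, folds to fs − 30 kHz = 23.5 kHz.
20 kHz ≤ fs/2 = 26.75 kHz, passes unchanged.
Distinct values: {13.5 kHz, 20 kHz, 23.5 kHz} → 3.

3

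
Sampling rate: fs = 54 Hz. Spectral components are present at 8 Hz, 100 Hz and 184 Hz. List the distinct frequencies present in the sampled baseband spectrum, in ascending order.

fs/2 = 27 Hz.
8 Hz ≤ fs/2 = 27 Hz, passes unchanged.
100 Hz mod fs = 46 Hz.
46 Hz > fs/2 = 27 Hz, folds to fs − 46 Hz = 8 Hz.
184 Hz mod fs = 22 Hz.
22 Hz ≤ fs/2 = 27 Hz, appears at 22 Hz.
Distinct values: {8 Hz, 22 Hz}.

8 Hz, 22 Hz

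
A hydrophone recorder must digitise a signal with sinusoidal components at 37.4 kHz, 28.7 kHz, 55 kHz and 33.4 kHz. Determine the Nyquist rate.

110 kHz

Highest-frequency component: 55 kHz.
Nyquist rate = 2 × 55 kHz = 110 kHz.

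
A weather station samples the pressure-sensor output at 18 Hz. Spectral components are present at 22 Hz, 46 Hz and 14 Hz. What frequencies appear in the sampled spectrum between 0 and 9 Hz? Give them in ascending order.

fs/2 = 9 Hz.
22 Hz mod fs = 4 Hz.
4 Hz ≤ fs/2 = 9 Hz, appears at 4 Hz.
46 Hz mod fs = 10 Hz.
10 Hz > fs/2 = 9 Hz, folds to fs − 10 Hz = 8 Hz.
14 Hz > fs/2 = 9 Hz, folds to fs − 14 Hz = 4 Hz.
Distinct values: {4 Hz, 8 Hz}.

4 Hz, 8 Hz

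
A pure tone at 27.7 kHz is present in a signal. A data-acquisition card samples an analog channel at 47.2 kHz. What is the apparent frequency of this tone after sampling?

27.7 kHz > fs/2 = 23.6 kHz, folds to fs − 27.7 kHz = 19.5 kHz.

19.5 kHz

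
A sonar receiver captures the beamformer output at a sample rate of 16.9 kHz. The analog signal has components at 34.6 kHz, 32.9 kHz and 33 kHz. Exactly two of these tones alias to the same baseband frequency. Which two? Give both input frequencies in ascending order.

fs/2 = 8.45 kHz.
34.6 kHz mod fs = 0.8 kHz.
0.8 kHz ≤ fs/2 = 8.45 kHz, appears at 0.8 kHz.
32.9 kHz mod fs = 16 kHz.
16 kHz > fs/2 = 8.45 kHz, folds to fs − 16 kHz = 0.9 kHz.
33 kHz mod fs = 16.1 kHz.
16.1 kHz > fs/2 = 8.45 kHz, folds to fs − 16.1 kHz = 0.8 kHz.
33 kHz and 34.6 kHz both map to 0.8 kHz.

33 kHz, 34.6 kHz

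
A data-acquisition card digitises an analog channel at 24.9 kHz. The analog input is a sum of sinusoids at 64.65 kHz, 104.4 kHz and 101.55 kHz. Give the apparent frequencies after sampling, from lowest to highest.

1.95 kHz, 4.8 kHz, 10.05 kHz

fs/2 = 12.45 kHz.
64.65 kHz mod fs = 14.85 kHz.
14.85 kHz > fs/2 = 12.45 kHz, folds to fs − 14.85 kHz = 10.05 kHz.
104.4 kHz mod fs = 4.8 kHz.
4.8 kHz ≤ fs/2 = 12.45 kHz, appears at 4.8 kHz.
101.55 kHz mod fs = 1.95 kHz.
1.95 kHz ≤ fs/2 = 12.45 kHz, appears at 1.95 kHz.
Distinct values: {1.95 kHz, 4.8 kHz, 10.05 kHz}.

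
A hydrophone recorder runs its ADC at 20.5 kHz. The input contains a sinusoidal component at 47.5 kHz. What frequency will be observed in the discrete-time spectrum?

47.5 kHz mod fs = 6.5 kHz.
6.5 kHz ≤ fs/2 = 10.25 kHz, appears at 6.5 kHz.

6.5 kHz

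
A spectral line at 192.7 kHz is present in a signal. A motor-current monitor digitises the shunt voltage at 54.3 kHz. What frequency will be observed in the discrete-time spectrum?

192.7 kHz mod fs = 29.8 kHz.
29.8 kHz > fs/2 = 27.15 kHz, folds to fs − 29.8 kHz = 24.5 kHz.

24.5 kHz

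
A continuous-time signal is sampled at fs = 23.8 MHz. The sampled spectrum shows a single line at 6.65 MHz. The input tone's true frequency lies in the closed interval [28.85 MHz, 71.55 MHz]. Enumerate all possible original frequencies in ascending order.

Frequencies that alias to 6.65 MHz are k·fs ± 6.65 MHz for integer k ≥ 0.
k=0: 6.65 MHz.
k=1: 17.15 MHz, 30.45 MHz.
k=2: 40.95 MHz, 54.25 MHz.
k=3: 64.75 MHz, 78.05 MHz.
k=4: 88.55 MHz, 101.85 MHz.
Within [28.85 MHz, 71.55 MHz]: 30.45 MHz, 40.95 MHz, 54.25 MHz, 64.75 MHz.

30.45 MHz, 40.95 MHz, 54.25 MHz, 64.75 MHz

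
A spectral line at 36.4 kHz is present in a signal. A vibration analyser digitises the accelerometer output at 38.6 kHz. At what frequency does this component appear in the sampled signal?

36.4 kHz > fs/2 = 19.3 kHz, folds to fs − 36.4 kHz = 2.2 kHz.

2.2 kHz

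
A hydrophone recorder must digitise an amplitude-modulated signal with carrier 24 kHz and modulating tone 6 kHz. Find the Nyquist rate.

60 kHz

AM sidebands sit at fc ± fm = 18 kHz and 30 kHz.
Highest-frequency component: 30 kHz.
Nyquist rate = 2 × 30 kHz = 60 kHz.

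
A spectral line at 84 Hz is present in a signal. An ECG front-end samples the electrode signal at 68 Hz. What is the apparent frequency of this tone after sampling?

84 Hz mod fs = 16 Hz.
16 Hz ≤ fs/2 = 34 Hz, appears at 16 Hz.

16 Hz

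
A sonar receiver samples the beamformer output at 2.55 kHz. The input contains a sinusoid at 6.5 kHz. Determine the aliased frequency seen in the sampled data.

6.5 kHz mod fs = 1.4 kHz.
1.4 kHz > fs/2 = 1.275 kHz, folds to fs − 1.4 kHz = 1.15 kHz.

1.15 kHz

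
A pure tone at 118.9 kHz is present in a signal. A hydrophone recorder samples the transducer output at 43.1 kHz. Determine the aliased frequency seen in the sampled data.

10.4 kHz

118.9 kHz mod fs = 32.7 kHz.
32.7 kHz > fs/2 = 21.55 kHz, folds to fs − 32.7 kHz = 10.4 kHz.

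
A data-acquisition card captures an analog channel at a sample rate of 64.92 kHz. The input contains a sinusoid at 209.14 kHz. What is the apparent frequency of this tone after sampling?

14.38 kHz

209.14 kHz mod fs = 14.38 kHz.
14.38 kHz ≤ fs/2 = 32.46 kHz, appears at 14.38 kHz.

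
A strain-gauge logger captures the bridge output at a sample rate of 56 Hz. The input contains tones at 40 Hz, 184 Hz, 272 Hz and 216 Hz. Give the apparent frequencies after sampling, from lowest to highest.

8 Hz, 16 Hz

fs/2 = 28 Hz.
40 Hz > fs/2 = 28 Hz, folds to fs − 40 Hz = 16 Hz.
184 Hz mod fs = 16 Hz.
16 Hz ≤ fs/2 = 28 Hz, appears at 16 Hz.
272 Hz mod fs = 48 Hz.
48 Hz > fs/2 = 28 Hz, folds to fs − 48 Hz = 8 Hz.
216 Hz mod fs = 48 Hz.
48 Hz > fs/2 = 28 Hz, folds to fs − 48 Hz = 8 Hz.
Distinct values: {8 Hz, 16 Hz}.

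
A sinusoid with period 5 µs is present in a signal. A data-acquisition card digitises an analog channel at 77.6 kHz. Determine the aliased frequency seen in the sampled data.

T = 5 µs → f = 1/T = 200 kHz.
200 kHz mod fs = 44.8 kHz.
44.8 kHz > fs/2 = 38.8 kHz, folds to fs − 44.8 kHz = 32.8 kHz.

32.8 kHz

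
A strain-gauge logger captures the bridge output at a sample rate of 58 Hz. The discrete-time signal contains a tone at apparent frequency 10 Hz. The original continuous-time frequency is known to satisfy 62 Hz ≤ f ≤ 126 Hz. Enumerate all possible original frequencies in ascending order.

68 Hz, 106 Hz, 126 Hz

Frequencies that alias to 10 Hz are k·fs ± 10 Hz for integer k ≥ 0.
k=0: 10 Hz.
k=1: 48 Hz, 68 Hz.
k=2: 106 Hz, 126 Hz.
k=3: 164 Hz, 184 Hz.
Within [62 Hz, 126 Hz]: 68 Hz, 106 Hz, 126 Hz.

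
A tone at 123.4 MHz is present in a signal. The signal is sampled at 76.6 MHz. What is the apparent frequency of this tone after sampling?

123.4 MHz mod fs = 46.8 MHz.
46.8 MHz > fs/2 = 38.3 MHz, folds to fs − 46.8 MHz = 29.8 MHz.

29.8 MHz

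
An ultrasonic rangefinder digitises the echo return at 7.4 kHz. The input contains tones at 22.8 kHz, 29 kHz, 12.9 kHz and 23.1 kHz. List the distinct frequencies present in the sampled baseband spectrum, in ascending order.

0.6 kHz, 0.9 kHz, 1.9 kHz

fs/2 = 3.7 kHz.
22.8 kHz mod fs = 0.6 kHz.
0.6 kHz ≤ fs/2 = 3.7 kHz, appears at 0.6 kHz.
29 kHz mod fs = 6.8 kHz.
6.8 kHz > fs/2 = 3.7 kHz, folds to fs − 6.8 kHz = 0.6 kHz.
12.9 kHz mod fs = 5.5 kHz.
5.5 kHz > fs/2 = 3.7 kHz, folds to fs − 5.5 kHz = 1.9 kHz.
23.1 kHz mod fs = 0.9 kHz.
0.9 kHz ≤ fs/2 = 3.7 kHz, appears at 0.9 kHz.
Distinct values: {0.6 kHz, 0.9 kHz, 1.9 kHz}.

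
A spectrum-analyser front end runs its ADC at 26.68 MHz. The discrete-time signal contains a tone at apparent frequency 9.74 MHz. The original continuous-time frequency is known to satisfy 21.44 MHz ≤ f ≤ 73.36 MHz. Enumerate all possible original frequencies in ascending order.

36.42 MHz, 43.62 MHz, 63.1 MHz, 70.3 MHz

Frequencies that alias to 9.74 MHz are k·fs ± 9.74 MHz for integer k ≥ 0.
k=0: 9.74 MHz.
k=1: 16.94 MHz, 36.42 MHz.
k=2: 43.62 MHz, 63.1 MHz.
k=3: 70.3 MHz, 89.78 MHz.
k=4: 96.98 MHz, 116.46 MHz.
Within [21.44 MHz, 73.36 MHz]: 36.42 MHz, 43.62 MHz, 63.1 MHz, 70.3 MHz.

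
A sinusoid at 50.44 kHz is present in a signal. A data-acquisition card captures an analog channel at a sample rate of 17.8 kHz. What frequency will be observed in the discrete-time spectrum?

2.96 kHz

50.44 kHz mod fs = 14.84 kHz.
14.84 kHz > fs/2 = 8.9 kHz, folds to fs − 14.84 kHz = 2.96 kHz.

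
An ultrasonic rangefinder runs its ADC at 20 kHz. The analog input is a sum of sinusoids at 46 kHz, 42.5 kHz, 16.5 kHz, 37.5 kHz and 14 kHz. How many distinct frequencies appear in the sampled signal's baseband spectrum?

fs/2 = 10 kHz.
46 kHz mod fs = 6 kHz.
6 kHz ≤ fs/2 = 10 kHz, appears at 6 kHz.
42.5 kHz mod fs = 2.5 kHz.
2.5 kHz ≤ fs/2 = 10 kHz, appears at 2.5 kHz.
16.5 kHz > fs/2 = 10 kHz, folds to fs − 16.5 kHz = 3.5 kHz.
37.5 kHz mod fs = 17.5 kHz.
17.5 kHz > fs/2 = 10 kHz, folds to fs − 17.5 kHz = 2.5 kHz.
14 kHz > fs/2 = 10 kHz, folds to fs − 14 kHz = 6 kHz.
Distinct values: {2.5 kHz, 3.5 kHz, 6 kHz} → 3.

3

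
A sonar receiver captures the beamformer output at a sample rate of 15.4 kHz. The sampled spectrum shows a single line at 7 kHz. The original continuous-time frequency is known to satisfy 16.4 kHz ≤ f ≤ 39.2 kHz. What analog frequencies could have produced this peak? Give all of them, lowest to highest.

22.4 kHz, 23.8 kHz, 37.8 kHz, 39.2 kHz

Frequencies that alias to 7 kHz are k·fs ± 7 kHz for integer k ≥ 0.
k=0: 7 kHz.
k=1: 8.4 kHz, 22.4 kHz.
k=2: 23.8 kHz, 37.8 kHz.
k=3: 39.2 kHz, 53.2 kHz.
k=4: 54.6 kHz, 68.6 kHz.
Within [16.4 kHz, 39.2 kHz]: 22.4 kHz, 23.8 kHz, 37.8 kHz, 39.2 kHz.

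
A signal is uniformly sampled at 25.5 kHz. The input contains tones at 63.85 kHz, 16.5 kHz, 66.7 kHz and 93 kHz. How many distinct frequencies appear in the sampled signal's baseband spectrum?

3

fs/2 = 12.75 kHz.
63.85 kHz mod fs = 12.85 kHz.
12.85 kHz > fs/2 = 12.75 kHz, folds to fs − 12.85 kHz = 12.65 kHz.
16.5 kHz > fs/2 = 12.75 kHz, folds to fs − 16.5 kHz = 9 kHz.
66.7 kHz mod fs = 15.7 kHz.
15.7 kHz > fs/2 = 12.75 kHz, folds to fs − 15.7 kHz = 9.8 kHz.
93 kHz mod fs = 16.5 kHz.
16.5 kHz > fs/2 = 12.75 kHz, folds to fs − 16.5 kHz = 9 kHz.
Distinct values: {9 kHz, 9.8 kHz, 12.65 kHz} → 3.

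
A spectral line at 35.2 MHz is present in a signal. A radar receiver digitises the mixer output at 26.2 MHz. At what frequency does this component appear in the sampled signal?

9 MHz

35.2 MHz mod fs = 9 MHz.
9 MHz ≤ fs/2 = 13.1 MHz, appears at 9 MHz.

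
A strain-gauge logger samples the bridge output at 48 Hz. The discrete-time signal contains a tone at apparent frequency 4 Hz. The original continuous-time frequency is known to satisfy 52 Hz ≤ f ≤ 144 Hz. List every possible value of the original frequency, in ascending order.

Frequencies that alias to 4 Hz are k·fs ± 4 Hz for integer k ≥ 0.
k=0: 4 Hz.
k=1: 44 Hz, 52 Hz.
k=2: 92 Hz, 100 Hz.
k=3: 140 Hz, 148 Hz.
k=4: 188 Hz, 196 Hz.
Within [52 Hz, 144 Hz]: 52 Hz, 92 Hz, 100 Hz, 140 Hz.

52 Hz, 92 Hz, 100 Hz, 140 Hz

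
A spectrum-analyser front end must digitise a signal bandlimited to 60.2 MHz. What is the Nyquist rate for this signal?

120.4 MHz

Nyquist rate = 2 × 60.2 MHz = 120.4 MHz.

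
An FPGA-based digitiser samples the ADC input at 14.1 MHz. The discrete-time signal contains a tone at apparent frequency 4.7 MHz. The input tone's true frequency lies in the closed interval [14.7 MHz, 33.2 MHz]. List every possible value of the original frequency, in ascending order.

18.8 MHz, 23.5 MHz, 32.9 MHz

Frequencies that alias to 4.7 MHz are k·fs ± 4.7 MHz for integer k ≥ 0.
k=0: 4.7 MHz.
k=1: 9.4 MHz, 18.8 MHz.
k=2: 23.5 MHz, 32.9 MHz.
k=3: 37.6 MHz, 47 MHz.
Within [14.7 MHz, 33.2 MHz]: 18.8 MHz, 23.5 MHz, 32.9 MHz.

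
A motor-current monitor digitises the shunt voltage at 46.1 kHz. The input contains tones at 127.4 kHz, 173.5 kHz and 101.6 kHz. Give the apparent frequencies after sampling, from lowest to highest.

9.4 kHz, 10.9 kHz

fs/2 = 23.05 kHz.
127.4 kHz mod fs = 35.2 kHz.
35.2 kHz > fs/2 = 23.05 kHz, folds to fs − 35.2 kHz = 10.9 kHz.
173.5 kHz mod fs = 35.2 kHz.
35.2 kHz > fs/2 = 23.05 kHz, folds to fs − 35.2 kHz = 10.9 kHz.
101.6 kHz mod fs = 9.4 kHz.
9.4 kHz ≤ fs/2 = 23.05 kHz, appears at 9.4 kHz.
Distinct values: {9.4 kHz, 10.9 kHz}.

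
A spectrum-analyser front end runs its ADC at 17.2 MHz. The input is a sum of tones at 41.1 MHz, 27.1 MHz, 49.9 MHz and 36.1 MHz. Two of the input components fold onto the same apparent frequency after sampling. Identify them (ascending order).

36.1 MHz, 49.9 MHz

fs/2 = 8.6 MHz.
41.1 MHz mod fs = 6.7 MHz.
6.7 MHz ≤ fs/2 = 8.6 MHz, appears at 6.7 MHz.
27.1 MHz mod fs = 9.9 MHz.
9.9 MHz > fs/2 = 8.6 MHz, folds to fs − 9.9 MHz = 7.3 MHz.
49.9 MHz mod fs = 15.5 MHz.
15.5 MHz > fs/2 = 8.6 MHz, folds to fs − 15.5 MHz = 1.7 MHz.
36.1 MHz mod fs = 1.7 MHz.
1.7 MHz ≤ fs/2 = 8.6 MHz, appears at 1.7 MHz.
36.1 MHz and 49.9 MHz both map to 1.7 MHz.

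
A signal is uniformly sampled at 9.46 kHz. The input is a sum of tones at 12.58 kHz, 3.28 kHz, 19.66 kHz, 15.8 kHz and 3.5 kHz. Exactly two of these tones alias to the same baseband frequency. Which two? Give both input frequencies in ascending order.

12.58 kHz, 15.8 kHz

fs/2 = 4.73 kHz.
12.58 kHz mod fs = 3.12 kHz.
3.12 kHz ≤ fs/2 = 4.73 kHz, appears at 3.12 kHz.
3.28 kHz ≤ fs/2 = 4.73 kHz, passes unchanged.
19.66 kHz mod fs = 0.74 kHz.
0.74 kHz ≤ fs/2 = 4.73 kHz, appears at 0.74 kHz.
15.8 kHz mod fs = 6.34 kHz.
6.34 kHz > fs/2 = 4.73 kHz, folds to fs − 6.34 kHz = 3.12 kHz.
3.5 kHz ≤ fs/2 = 4.73 kHz, passes unchanged.
12.58 kHz and 15.8 kHz both map to 3.12 kHz.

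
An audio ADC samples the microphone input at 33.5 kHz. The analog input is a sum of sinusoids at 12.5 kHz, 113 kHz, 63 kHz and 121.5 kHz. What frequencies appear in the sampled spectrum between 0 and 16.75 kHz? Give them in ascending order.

4 kHz, 12.5 kHz

fs/2 = 16.75 kHz.
12.5 kHz ≤ fs/2 = 16.75 kHz, passes unchanged.
113 kHz mod fs = 12.5 kHz.
12.5 kHz ≤ fs/2 = 16.75 kHz, appears at 12.5 kHz.
63 kHz mod fs = 29.5 kHz.
29.5 kHz > fs/2 = 16.75 kHz, folds to fs − 29.5 kHz = 4 kHz.
121.5 kHz mod fs = 21 kHz.
21 kHz > fs/2 = 16.75 kHz, folds to fs − 21 kHz = 12.5 kHz.
Distinct values: {4 kHz, 12.5 kHz}.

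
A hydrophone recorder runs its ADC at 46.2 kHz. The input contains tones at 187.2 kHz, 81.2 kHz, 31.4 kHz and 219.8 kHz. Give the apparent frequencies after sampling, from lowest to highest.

2.4 kHz, 11.2 kHz, 14.8 kHz

fs/2 = 23.1 kHz.
187.2 kHz mod fs = 2.4 kHz.
2.4 kHz ≤ fs/2 = 23.1 kHz, appears at 2.4 kHz.
81.2 kHz mod fs = 35 kHz.
35 kHz > fs/2 = 23.1 kHz, folds to fs − 35 kHz = 11.2 kHz.
31.4 kHz > fs/2 = 23.1 kHz, folds to fs − 31.4 kHz = 14.8 kHz.
219.8 kHz mod fs = 35 kHz.
35 kHz > fs/2 = 23.1 kHz, folds to fs − 35 kHz = 11.2 kHz.
Distinct values: {2.4 kHz, 11.2 kHz, 14.8 kHz}.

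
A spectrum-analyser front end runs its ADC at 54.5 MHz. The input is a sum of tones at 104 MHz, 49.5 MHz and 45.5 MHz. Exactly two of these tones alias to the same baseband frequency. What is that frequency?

fs/2 = 27.25 MHz.
104 MHz mod fs = 49.5 MHz.
49.5 MHz > fs/2 = 27.25 MHz, folds to fs − 49.5 MHz = 5 MHz.
49.5 MHz > fs/2 = 27.25 MHz, folds to fs − 49.5 MHz = 5 MHz.
45.5 MHz > fs/2 = 27.25 MHz, folds to fs − 45.5 MHz = 9 MHz.
49.5 MHz and 104 MHz both map to 5 MHz.

5 MHz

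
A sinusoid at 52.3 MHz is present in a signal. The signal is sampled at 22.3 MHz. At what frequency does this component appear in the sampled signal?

52.3 MHz mod fs = 7.7 MHz.
7.7 MHz ≤ fs/2 = 11.15 MHz, appears at 7.7 MHz.

7.7 MHz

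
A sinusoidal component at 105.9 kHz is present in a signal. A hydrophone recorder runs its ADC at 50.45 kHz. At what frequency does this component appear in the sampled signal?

105.9 kHz mod fs = 5 kHz.
5 kHz ≤ fs/2 = 25.225 kHz, appears at 5 kHz.

5 kHz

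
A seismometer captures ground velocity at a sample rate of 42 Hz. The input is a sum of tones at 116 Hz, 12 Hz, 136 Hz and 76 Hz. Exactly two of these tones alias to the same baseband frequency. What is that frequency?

fs/2 = 21 Hz.
116 Hz mod fs = 32 Hz.
32 Hz > fs/2 = 21 Hz, folds to fs − 32 Hz = 10 Hz.
12 Hz ≤ fs/2 = 21 Hz, passes unchanged.
136 Hz mod fs = 10 Hz.
10 Hz ≤ fs/2 = 21 Hz, appears at 10 Hz.
76 Hz mod fs = 34 Hz.
34 Hz > fs/2 = 21 Hz, folds to fs − 34 Hz = 8 Hz.
116 Hz and 136 Hz both map to 10 Hz.

10 Hz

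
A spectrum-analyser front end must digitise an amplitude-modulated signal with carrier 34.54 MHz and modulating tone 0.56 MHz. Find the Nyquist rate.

AM sidebands sit at fc ± fm = 33.98 MHz and 35.1 MHz.
Highest-frequency component: 35.1 MHz.
Nyquist rate = 2 × 35.1 MHz = 70.2 MHz.

70.2 MHz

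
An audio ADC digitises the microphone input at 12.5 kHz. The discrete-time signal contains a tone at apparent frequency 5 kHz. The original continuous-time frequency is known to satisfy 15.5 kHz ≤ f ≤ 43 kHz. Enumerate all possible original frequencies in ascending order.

Frequencies that alias to 5 kHz are k·fs ± 5 kHz for integer k ≥ 0.
k=0: 5 kHz.
k=1: 7.5 kHz, 17.5 kHz.
k=2: 20 kHz, 30 kHz.
k=3: 32.5 kHz, 42.5 kHz.
k=4: 45 kHz, 55 kHz.
Within [15.5 kHz, 43 kHz]: 17.5 kHz, 20 kHz, 30 kHz, 32.5 kHz, 42.5 kHz.

17.5 kHz, 20 kHz, 30 kHz, 32.5 kHz, 42.5 kHz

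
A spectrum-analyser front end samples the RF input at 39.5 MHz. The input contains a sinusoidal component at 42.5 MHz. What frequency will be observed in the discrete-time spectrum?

42.5 MHz mod fs = 3 MHz.
3 MHz ≤ fs/2 = 19.75 MHz, appears at 3 MHz.

3 MHz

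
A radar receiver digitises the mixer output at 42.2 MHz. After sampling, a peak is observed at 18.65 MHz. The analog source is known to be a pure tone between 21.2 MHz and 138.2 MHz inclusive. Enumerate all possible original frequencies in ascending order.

23.55 MHz, 60.85 MHz, 65.75 MHz, 103.05 MHz, 107.95 MHz

Frequencies that alias to 18.65 MHz are k·fs ± 18.65 MHz for integer k ≥ 0.
k=0: 18.65 MHz.
k=1: 23.55 MHz, 60.85 MHz.
k=2: 65.75 MHz, 103.05 MHz.
k=3: 107.95 MHz, 145.25 MHz.
k=4: 150.15 MHz, 187.45 MHz.
Within [21.2 MHz, 138.2 MHz]: 23.55 MHz, 60.85 MHz, 65.75 MHz, 103.05 MHz, 107.95 MHz.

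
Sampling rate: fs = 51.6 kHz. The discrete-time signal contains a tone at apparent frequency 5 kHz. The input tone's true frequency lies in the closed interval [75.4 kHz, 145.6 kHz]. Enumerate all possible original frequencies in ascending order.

Frequencies that alias to 5 kHz are k·fs ± 5 kHz for integer k ≥ 0.
k=0: 5 kHz.
k=1: 46.6 kHz, 56.6 kHz.
k=2: 98.2 kHz, 108.2 kHz.
k=3: 149.8 kHz, 159.8 kHz.
Within [75.4 kHz, 145.6 kHz]: 98.2 kHz, 108.2 kHz.

98.2 kHz, 108.2 kHz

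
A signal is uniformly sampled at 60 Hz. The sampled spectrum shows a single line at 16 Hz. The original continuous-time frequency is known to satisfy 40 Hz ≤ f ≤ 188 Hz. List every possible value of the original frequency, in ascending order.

44 Hz, 76 Hz, 104 Hz, 136 Hz, 164 Hz

Frequencies that alias to 16 Hz are k·fs ± 16 Hz for integer k ≥ 0.
k=0: 16 Hz.
k=1: 44 Hz, 76 Hz.
k=2: 104 Hz, 136 Hz.
k=3: 164 Hz, 196 Hz.
k=4: 224 Hz, 256 Hz.
Within [40 Hz, 188 Hz]: 44 Hz, 76 Hz, 104 Hz, 136 Hz, 164 Hz.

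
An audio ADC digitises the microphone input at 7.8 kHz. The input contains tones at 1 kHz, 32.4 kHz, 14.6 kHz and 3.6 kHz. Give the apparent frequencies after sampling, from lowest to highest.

1 kHz, 1.2 kHz, 3.6 kHz

fs/2 = 3.9 kHz.
1 kHz ≤ fs/2 = 3.9 kHz, passes unchanged.
32.4 kHz mod fs = 1.2 kHz.
1.2 kHz ≤ fs/2 = 3.9 kHz, appears at 1.2 kHz.
14.6 kHz mod fs = 6.8 kHz.
6.8 kHz > fs/2 = 3.9 kHz, folds to fs − 6.8 kHz = 1 kHz.
3.6 kHz ≤ fs/2 = 3.9 kHz, passes unchanged.
Distinct values: {1 kHz, 1.2 kHz, 3.6 kHz}.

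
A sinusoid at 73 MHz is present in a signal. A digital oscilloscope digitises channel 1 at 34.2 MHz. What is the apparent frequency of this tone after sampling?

73 MHz mod fs = 4.6 MHz.
4.6 MHz ≤ fs/2 = 17.1 MHz, appears at 4.6 MHz.

4.6 MHz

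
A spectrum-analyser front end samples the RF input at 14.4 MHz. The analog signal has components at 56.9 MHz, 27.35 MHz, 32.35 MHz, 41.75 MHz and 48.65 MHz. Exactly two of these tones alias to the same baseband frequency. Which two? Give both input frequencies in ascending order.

fs/2 = 7.2 MHz.
56.9 MHz mod fs = 13.7 MHz.
13.7 MHz > fs/2 = 7.2 MHz, folds to fs − 13.7 MHz = 0.7 MHz.
27.35 MHz mod fs = 12.95 MHz.
12.95 MHz > fs/2 = 7.2 MHz, folds to fs − 12.95 MHz = 1.45 MHz.
32.35 MHz mod fs = 3.55 MHz.
3.55 MHz ≤ fs/2 = 7.2 MHz, appears at 3.55 MHz.
41.75 MHz mod fs = 12.95 MHz.
12.95 MHz > fs/2 = 7.2 MHz, folds to fs − 12.95 MHz = 1.45 MHz.
48.65 MHz mod fs = 5.45 MHz.
5.45 MHz ≤ fs/2 = 7.2 MHz, appears at 5.45 MHz.
27.35 MHz and 41.75 MHz both map to 1.45 MHz.

27.35 MHz, 41.75 MHz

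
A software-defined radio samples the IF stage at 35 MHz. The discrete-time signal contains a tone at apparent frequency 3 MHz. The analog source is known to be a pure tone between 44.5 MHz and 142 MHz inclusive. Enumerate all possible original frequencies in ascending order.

Frequencies that alias to 3 MHz are k·fs ± 3 MHz for integer k ≥ 0.
k=0: 3 MHz.
k=1: 32 MHz, 38 MHz.
k=2: 67 MHz, 73 MHz.
k=3: 102 MHz, 108 MHz.
k=4: 137 MHz, 143 MHz.
k=5: 172 MHz, 178 MHz.
Within [44.5 MHz, 142 MHz]: 67 MHz, 73 MHz, 102 MHz, 108 MHz, 137 MHz.

67 MHz, 73 MHz, 102 MHz, 108 MHz, 137 MHz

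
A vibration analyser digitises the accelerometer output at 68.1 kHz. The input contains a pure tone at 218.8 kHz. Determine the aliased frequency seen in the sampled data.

218.8 kHz mod fs = 14.5 kHz.
14.5 kHz ≤ fs/2 = 34.05 kHz, appears at 14.5 kHz.

14.5 kHz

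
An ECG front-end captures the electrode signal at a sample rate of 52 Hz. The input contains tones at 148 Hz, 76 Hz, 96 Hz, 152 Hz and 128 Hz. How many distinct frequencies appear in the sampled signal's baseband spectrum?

fs/2 = 26 Hz.
148 Hz mod fs = 44 Hz.
44 Hz > fs/2 = 26 Hz, folds to fs − 44 Hz = 8 Hz.
76 Hz mod fs = 24 Hz.
24 Hz ≤ fs/2 = 26 Hz, appears at 24 Hz.
96 Hz mod fs = 44 Hz.
44 Hz > fs/2 = 26 Hz, folds to fs − 44 Hz = 8 Hz.
152 Hz mod fs = 48 Hz.
48 Hz > fs/2 = 26 Hz, folds to fs − 48 Hz = 4 Hz.
128 Hz mod fs = 24 Hz.
24 Hz ≤ fs/2 = 26 Hz, appears at 24 Hz.
Distinct values: {4 Hz, 8 Hz, 24 Hz} → 3.

3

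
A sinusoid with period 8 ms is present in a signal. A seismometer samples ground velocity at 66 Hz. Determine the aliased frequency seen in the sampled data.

7 Hz

T = 8 ms → f = 1/T = 125 Hz.
125 Hz mod fs = 59 Hz.
59 Hz > fs/2 = 33 Hz, folds to fs − 59 Hz = 7 Hz.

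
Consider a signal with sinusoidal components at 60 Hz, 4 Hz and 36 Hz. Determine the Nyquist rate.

Highest-frequency component: 60 Hz.
Nyquist rate = 2 × 60 Hz = 120 Hz.

120 Hz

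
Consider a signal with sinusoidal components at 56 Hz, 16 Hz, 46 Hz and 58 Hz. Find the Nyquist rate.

116 Hz

Highest-frequency component: 58 Hz.
Nyquist rate = 2 × 58 Hz = 116 Hz.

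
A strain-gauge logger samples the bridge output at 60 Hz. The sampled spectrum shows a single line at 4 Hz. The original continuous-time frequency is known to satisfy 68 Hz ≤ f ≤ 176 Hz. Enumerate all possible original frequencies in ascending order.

116 Hz, 124 Hz, 176 Hz

Frequencies that alias to 4 Hz are k·fs ± 4 Hz for integer k ≥ 0.
k=0: 4 Hz.
k=1: 56 Hz, 64 Hz.
k=2: 116 Hz, 124 Hz.
k=3: 176 Hz, 184 Hz.
k=4: 236 Hz, 244 Hz.
Within [68 Hz, 176 Hz]: 116 Hz, 124 Hz, 176 Hz.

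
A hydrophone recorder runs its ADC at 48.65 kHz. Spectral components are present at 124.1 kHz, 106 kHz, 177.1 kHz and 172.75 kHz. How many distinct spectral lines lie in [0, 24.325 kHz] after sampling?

fs/2 = 24.325 kHz.
124.1 kHz mod fs = 26.8 kHz.
26.8 kHz > fs/2 = 24.325 kHz, folds to fs − 26.8 kHz = 21.85 kHz.
106 kHz mod fs = 8.7 kHz.
8.7 kHz ≤ fs/2 = 24.325 kHz, appears at 8.7 kHz.
177.1 kHz mod fs = 31.15 kHz.
31.15 kHz > fs/2 = 24.325 kHz, folds to fs − 31.15 kHz = 17.5 kHz.
172.75 kHz mod fs = 26.8 kHz.
26.8 kHz > fs/2 = 24.325 kHz, folds to fs − 26.8 kHz = 21.85 kHz.
Distinct values: {8.7 kHz, 17.5 kHz, 21.85 kHz} → 3.

3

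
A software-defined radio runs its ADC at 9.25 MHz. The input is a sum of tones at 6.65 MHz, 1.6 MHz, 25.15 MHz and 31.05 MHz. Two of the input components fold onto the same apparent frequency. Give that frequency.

2.6 MHz

fs/2 = 4.625 MHz.
6.65 MHz > fs/2 = 4.625 MHz, folds to fs − 6.65 MHz = 2.6 MHz.
1.6 MHz ≤ fs/2 = 4.625 MHz, passes unchanged.
25.15 MHz mod fs = 6.65 MHz.
6.65 MHz > fs/2 = 4.625 MHz, folds to fs − 6.65 MHz = 2.6 MHz.
31.05 MHz mod fs = 3.3 MHz.
3.3 MHz ≤ fs/2 = 4.625 MHz, appears at 3.3 MHz.
6.65 MHz and 25.15 MHz both map to 2.6 MHz.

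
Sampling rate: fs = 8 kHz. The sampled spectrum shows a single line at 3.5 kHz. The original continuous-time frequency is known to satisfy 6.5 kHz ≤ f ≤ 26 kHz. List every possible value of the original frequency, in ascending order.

Frequencies that alias to 3.5 kHz are k·fs ± 3.5 kHz for integer k ≥ 0.
k=0: 3.5 kHz.
k=1: 4.5 kHz, 11.5 kHz.
k=2: 12.5 kHz, 19.5 kHz.
k=3: 20.5 kHz, 27.5 kHz.
k=4: 28.5 kHz, 35.5 kHz.
Within [6.5 kHz, 26 kHz]: 11.5 kHz, 12.5 kHz, 19.5 kHz, 20.5 kHz.

11.5 kHz, 12.5 kHz, 19.5 kHz, 20.5 kHz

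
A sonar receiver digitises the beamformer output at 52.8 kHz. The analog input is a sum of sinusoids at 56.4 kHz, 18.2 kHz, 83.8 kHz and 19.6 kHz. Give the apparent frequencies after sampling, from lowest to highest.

fs/2 = 26.4 kHz.
56.4 kHz mod fs = 3.6 kHz.
3.6 kHz ≤ fs/2 = 26.4 kHz, appears at 3.6 kHz.
18.2 kHz ≤ fs/2 = 26.4 kHz, passes unchanged.
83.8 kHz mod fs = 31 kHz.
31 kHz > fs/2 = 26.4 kHz, folds to fs − 31 kHz = 21.8 kHz.
19.6 kHz ≤ fs/2 = 26.4 kHz, passes unchanged.
Distinct values: {3.6 kHz, 18.2 kHz, 19.6 kHz, 21.8 kHz}.

3.6 kHz, 18.2 kHz, 19.6 kHz, 21.8 kHz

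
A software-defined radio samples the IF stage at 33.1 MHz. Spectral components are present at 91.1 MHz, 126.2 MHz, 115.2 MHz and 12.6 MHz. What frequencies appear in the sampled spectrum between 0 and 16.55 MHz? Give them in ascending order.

6.2 MHz, 8.2 MHz, 12.6 MHz, 15.9 MHz

fs/2 = 16.55 MHz.
91.1 MHz mod fs = 24.9 MHz.
24.9 MHz > fs/2 = 16.55 MHz, folds to fs − 24.9 MHz = 8.2 MHz.
126.2 MHz mod fs = 26.9 MHz.
26.9 MHz > fs/2 = 16.55 MHz, folds to fs − 26.9 MHz = 6.2 MHz.
115.2 MHz mod fs = 15.9 MHz.
15.9 MHz ≤ fs/2 = 16.55 MHz, appears at 15.9 MHz.
12.6 MHz ≤ fs/2 = 16.55 MHz, passes unchanged.
Distinct values: {6.2 MHz, 8.2 MHz, 12.6 MHz, 15.9 MHz}.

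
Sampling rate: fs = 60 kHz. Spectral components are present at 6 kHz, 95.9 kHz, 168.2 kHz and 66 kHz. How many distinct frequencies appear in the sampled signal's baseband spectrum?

3

fs/2 = 30 kHz.
6 kHz ≤ fs/2 = 30 kHz, passes unchanged.
95.9 kHz mod fs = 35.9 kHz.
35.9 kHz > fs/2 = 30 kHz, folds to fs − 35.9 kHz = 24.1 kHz.
168.2 kHz mod fs = 48.2 kHz.
48.2 kHz > fs/2 = 30 kHz, folds to fs − 48.2 kHz = 11.8 kHz.
66 kHz mod fs = 6 kHz.
6 kHz ≤ fs/2 = 30 kHz, appears at 6 kHz.
Distinct values: {6 kHz, 11.8 kHz, 24.1 kHz} → 3.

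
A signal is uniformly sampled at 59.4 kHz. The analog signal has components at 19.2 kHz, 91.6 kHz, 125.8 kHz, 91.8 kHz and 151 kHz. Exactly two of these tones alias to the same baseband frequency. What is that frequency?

fs/2 = 29.7 kHz.
19.2 kHz ≤ fs/2 = 29.7 kHz, passes unchanged.
91.6 kHz mod fs = 32.2 kHz.
32.2 kHz > fs/2 = 29.7 kHz, folds to fs − 32.2 kHz = 27.2 kHz.
125.8 kHz mod fs = 7 kHz.
7 kHz ≤ fs/2 = 29.7 kHz, appears at 7 kHz.
91.8 kHz mod fs = 32.4 kHz.
32.4 kHz > fs/2 = 29.7 kHz, folds to fs − 32.4 kHz = 27 kHz.
151 kHz mod fs = 32.2 kHz.
32.2 kHz > fs/2 = 29.7 kHz, folds to fs − 32.2 kHz = 27.2 kHz.
91.6 kHz and 151 kHz both map to 27.2 kHz.

27.2 kHz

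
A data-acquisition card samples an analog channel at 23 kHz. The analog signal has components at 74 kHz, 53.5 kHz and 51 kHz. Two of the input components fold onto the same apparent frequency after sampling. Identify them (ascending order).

fs/2 = 11.5 kHz.
74 kHz mod fs = 5 kHz.
5 kHz ≤ fs/2 = 11.5 kHz, appears at 5 kHz.
53.5 kHz mod fs = 7.5 kHz.
7.5 kHz ≤ fs/2 = 11.5 kHz, appears at 7.5 kHz.
51 kHz mod fs = 5 kHz.
5 kHz ≤ fs/2 = 11.5 kHz, appears at 5 kHz.
51 kHz and 74 kHz both map to 5 kHz.

51 kHz, 74 kHz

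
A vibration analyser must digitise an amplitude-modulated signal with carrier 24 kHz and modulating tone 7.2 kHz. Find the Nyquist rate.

AM sidebands sit at fc ± fm = 16.8 kHz and 31.2 kHz.
Highest-frequency component: 31.2 kHz.
Nyquist rate = 2 × 31.2 kHz = 62.4 kHz.

62.4 kHz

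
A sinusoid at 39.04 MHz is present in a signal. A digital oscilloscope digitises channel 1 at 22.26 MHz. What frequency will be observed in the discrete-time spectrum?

5.48 MHz

39.04 MHz mod fs = 16.78 MHz.
16.78 MHz > fs/2 = 11.13 MHz, folds to fs − 16.78 MHz = 5.48 MHz.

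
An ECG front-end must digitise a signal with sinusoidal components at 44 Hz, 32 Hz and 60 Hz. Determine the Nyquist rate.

Highest-frequency component: 60 Hz.
Nyquist rate = 2 × 60 Hz = 120 Hz.

120 Hz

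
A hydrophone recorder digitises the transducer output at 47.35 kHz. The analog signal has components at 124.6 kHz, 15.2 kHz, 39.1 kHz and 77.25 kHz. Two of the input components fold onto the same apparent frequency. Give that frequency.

fs/2 = 23.675 kHz.
124.6 kHz mod fs = 29.9 kHz.
29.9 kHz > fs/2 = 23.675 kHz, folds to fs − 29.9 kHz = 17.45 kHz.
15.2 kHz ≤ fs/2 = 23.675 kHz, passes unchanged.
39.1 kHz > fs/2 = 23.675 kHz, folds to fs − 39.1 kHz = 8.25 kHz.
77.25 kHz mod fs = 29.9 kHz.
29.9 kHz > fs/2 = 23.675 kHz, folds to fs − 29.9 kHz = 17.45 kHz.
77.25 kHz and 124.6 kHz both map to 17.45 kHz.

17.45 kHz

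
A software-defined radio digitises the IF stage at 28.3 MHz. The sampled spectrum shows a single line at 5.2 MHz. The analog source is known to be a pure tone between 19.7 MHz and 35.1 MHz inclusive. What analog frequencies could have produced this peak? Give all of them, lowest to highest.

23.1 MHz, 33.5 MHz

Frequencies that alias to 5.2 MHz are k·fs ± 5.2 MHz for integer k ≥ 0.
k=0: 5.2 MHz.
k=1: 23.1 MHz, 33.5 MHz.
k=2: 51.4 MHz, 61.8 MHz.
Within [19.7 MHz, 35.1 MHz]: 23.1 MHz, 33.5 MHz.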